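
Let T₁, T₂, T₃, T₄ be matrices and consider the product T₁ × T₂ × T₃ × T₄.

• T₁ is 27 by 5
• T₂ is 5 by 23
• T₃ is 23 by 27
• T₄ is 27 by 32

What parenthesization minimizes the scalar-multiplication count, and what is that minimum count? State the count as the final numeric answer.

Adjacent pairs: T₁T₂ = 27·5·23 = 3105; T₂T₃ = 5·23·27 = 3105; T₃T₄ = 23·27·32 = 19872.
Length 3: T₁..T₃: k=1: 0+3105+27·5·27=6750; k=2: 3105+0+27·23·27=19872 → min 6750 | T₂..T₄: k=2: 0+19872+5·23·32=23552; k=3: 3105+0+5·27·32=7425 → min 7425.
Length 4: T₁..T₄: k=1: 0+7425+27·5·32=11745; k=2: 3105+19872+27·23·32=42849; k=3: 6750+0+27·27·32=30078 → min 11745.
Optimal parenthesization: (T₁ × ((T₂ × T₃) × T₄)) with cost 11745.

11745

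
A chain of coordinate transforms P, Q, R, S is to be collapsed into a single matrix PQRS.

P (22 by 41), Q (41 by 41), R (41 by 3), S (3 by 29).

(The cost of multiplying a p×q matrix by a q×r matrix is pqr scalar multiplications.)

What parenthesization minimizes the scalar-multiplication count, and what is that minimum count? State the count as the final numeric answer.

Adjacent pairs: PQ = 22·41·41 = 36982; QR = 41·41·3 = 5043; RS = 41·3·29 = 3567.
Length 3: P..R: k=1: 0+5043+22·41·3=7749; k=2: 36982+0+22·41·3=39688 → min 7749 | Q..S: k=2: 0+3567+41·41·29=52316; k=3: 5043+0+41·3·29=8610 → min 8610.
Length 4: P..S: k=1: 0+8610+22·41·29=34768; k=2: 36982+3567+22·41·29=66707; k=3: 7749+0+22·3·29=9663 → min 9663.
Optimal parenthesization: ((P(QR))S) with cost 9663.

9663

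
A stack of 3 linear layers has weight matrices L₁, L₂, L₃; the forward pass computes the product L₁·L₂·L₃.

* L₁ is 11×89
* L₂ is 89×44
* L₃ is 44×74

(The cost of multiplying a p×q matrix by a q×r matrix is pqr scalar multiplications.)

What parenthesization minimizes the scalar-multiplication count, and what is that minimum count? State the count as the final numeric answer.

78892

(L₁·(L₂·L₃)): cost 362230.
((L₁·L₂)·L₃): cost 78892.
Optimal: ((L₁·L₂)·L₃) with cost 78892.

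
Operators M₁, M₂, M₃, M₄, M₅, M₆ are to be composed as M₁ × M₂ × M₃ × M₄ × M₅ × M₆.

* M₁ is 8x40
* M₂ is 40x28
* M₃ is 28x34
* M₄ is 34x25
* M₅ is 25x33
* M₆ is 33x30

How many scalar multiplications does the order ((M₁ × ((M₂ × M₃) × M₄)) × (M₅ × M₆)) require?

110830

(M₂ × M₃): 40×28 by 28×34 → 40×34, cost 40·28·34 = 38080
((M₂ × M₃) × M₄): 40×34 by 34×25 → 40×25, cost 40·34·25 = 34000; cumulative 72080
(M₁ × ((M₂ × M₃) × M₄)): 8×40 by 40×25 → 8×25, cost 8·40·25 = 8000; cumulative 80080
(M₅ × M₆): 25×33 by 33×30 → 25×30, cost 25·33·30 = 24750
((M₁ × ((M₂ × M₃) × M₄)) × (M₅ × M₆)): 8×25 by 25×30 → 8×30, cost 8·25·30 = 6000; cumulative 110830
Total: 110830 scalar multiplications.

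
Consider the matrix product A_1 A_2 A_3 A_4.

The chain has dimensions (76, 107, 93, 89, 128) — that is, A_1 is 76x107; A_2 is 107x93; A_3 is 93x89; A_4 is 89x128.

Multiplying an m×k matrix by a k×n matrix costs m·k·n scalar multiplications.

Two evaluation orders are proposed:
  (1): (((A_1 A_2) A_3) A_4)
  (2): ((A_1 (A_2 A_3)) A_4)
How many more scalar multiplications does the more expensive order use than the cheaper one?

Order (1) = (((A_1 A_2) A_3) A_4): (A_1 A_2): 76×107 by 107×93 → 76×93, cost 76·107·93 = 756276; ((A_1 A_2) A_3): 76×93 by 93×89 → 76×89, cost 76·93·89 = 629052; cumulative 1385328; (((A_1 A_2) A_3) A_4): 76×89 by 89×128 → 76×128, cost 76·89·128 = 865792; cumulative 2251120. Total 2251120.
Order (2) = ((A_1 (A_2 A_3)) A_4): (A_2 A_3): 107×93 by 93×89 → 107×89, cost 107·93·89 = 885639; (A_1 (A_2 A_3)): 76×107 by 107×89 → 76×89, cost 76·107·89 = 723748; cumulative 1609387; ((A_1 (A_2 A_3)) A_4): 76×89 by 89×128 → 76×128, cost 76·89·128 = 865792; cumulative 2475179. Total 2475179.
Difference: |2251120 − 2475179| = 224059.

224059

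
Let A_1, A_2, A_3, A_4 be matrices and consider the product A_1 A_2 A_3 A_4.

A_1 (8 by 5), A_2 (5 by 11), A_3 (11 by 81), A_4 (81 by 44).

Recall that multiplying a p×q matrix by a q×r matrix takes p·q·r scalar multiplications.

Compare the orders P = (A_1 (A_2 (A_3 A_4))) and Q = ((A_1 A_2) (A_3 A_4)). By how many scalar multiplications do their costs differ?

Order P = (A_1 (A_2 (A_3 A_4))): (A_3 A_4): 11×81 by 81×44 → 11×44, cost 11·81·44 = 39204; (A_2 (A_3 A_4)): 5×11 by 11×44 → 5×44, cost 5·11·44 = 2420; cumulative 41624; (A_1 (A_2 (A_3 A_4))): 8×5 by 5×44 → 8×44, cost 8·5·44 = 1760; cumulative 43384. Total 43384.
Order Q = ((A_1 A_2) (A_3 A_4)): (A_1 A_2): 8×5 by 5×11 → 8×11, cost 8·5·11 = 440; (A_3 A_4): 11×81 by 81×44 → 11×44, cost 11·81·44 = 39204; ((A_1 A_2) (A_3 A_4)): 8×11 by 11×44 → 8×44, cost 8·11·44 = 3872; cumulative 43516. Total 43516.
Difference: |43384 − 43516| = 132.

132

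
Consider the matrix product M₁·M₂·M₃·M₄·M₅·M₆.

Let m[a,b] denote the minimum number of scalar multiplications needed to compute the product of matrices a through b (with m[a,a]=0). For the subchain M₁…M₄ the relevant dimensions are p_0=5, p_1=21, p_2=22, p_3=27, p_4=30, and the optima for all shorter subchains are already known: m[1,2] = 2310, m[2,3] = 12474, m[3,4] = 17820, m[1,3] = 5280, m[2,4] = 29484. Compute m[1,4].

m[1,4] = min over k∈[1,3] of m[1,k]+m[k+1,4]+p_{0}·p_k·p_{4}.
k=1: 0 + 29484 + 5·21·30 = 32634; k=2: 2310 + 17820 + 5·22·30 = 23430; k=3: 5280 + 0 + 5·27·30 = 9330.
Minimum: 9330 at k=3.

9330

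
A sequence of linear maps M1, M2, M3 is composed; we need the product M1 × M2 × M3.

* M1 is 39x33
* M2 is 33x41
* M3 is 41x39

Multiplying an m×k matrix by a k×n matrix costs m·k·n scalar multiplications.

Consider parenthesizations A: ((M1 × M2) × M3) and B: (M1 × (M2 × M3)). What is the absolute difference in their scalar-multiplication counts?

Order A = ((M1 × M2) × M3): (M1 × M2): 39×33 by 33×41 → 39×41, cost 39·33·41 = 52767; ((M1 × M2) × M3): 39×41 by 41×39 → 39×39, cost 39·41·39 = 62361; cumulative 115128. Total 115128.
Order B = (M1 × (M2 × M3)): (M2 × M3): 33×41 by 41×39 → 33×39, cost 33·41·39 = 52767; (M1 × (M2 × M3)): 39×33 by 33×39 → 39×39, cost 39·33·39 = 50193; cumulative 102960. Total 102960.
Difference: |115128 − 102960| = 12168.

12168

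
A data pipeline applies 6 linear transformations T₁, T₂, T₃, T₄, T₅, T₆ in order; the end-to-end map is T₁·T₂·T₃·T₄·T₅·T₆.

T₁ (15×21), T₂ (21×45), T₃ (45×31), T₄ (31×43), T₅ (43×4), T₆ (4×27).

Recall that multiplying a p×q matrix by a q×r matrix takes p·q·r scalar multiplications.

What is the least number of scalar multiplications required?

17572

Adjacent pairs: T₁T₂ = 15·21·45 = 14175; T₂T₃ = 21·45·31 = 29295; T₃T₄ = 45·31·43 = 59985; T₄T₅ = 31·43·4 = 5332; T₅T₆ = 43·4·27 = 4644.
Length 3: T₁..T₃: k=1: 0+29295+15·21·31=39060; k=2: 14175+0+15·45·31=35100 → min 35100 | T₂..T₄: k=2: 0+59985+21·45·43=100620; k=3: 29295+0+21·31·43=57288 → min 57288 | T₃..T₅: k=3: 0+5332+45·31·4=10912; k=4: 59985+0+45·43·4=67725 → min 10912 | T₄..T₆: k=4: 0+4644+31·43·27=40635; k=5: 5332+0+31·4·27=8680 → min 8680.
Length 4: T₁..T₄: k=1: 0+57288+15·21·43=70833; k=2: 14175+59985+15·45·43=103185; k=3: 35100+0+15·31·43=55095 → min 55095 | T₂..T₅: k=2: 0+10912+21·45·4=14692; k=3: 29295+5332+21·31·4=37231; k=4: 57288+0+21·43·4=60900 → min 14692 | T₃..T₆: k=3: 0+8680+45·31·27=46345; k=4: 59985+4644+45·43·27=116874; k=5: 10912+0+45·4·27=15772 → min 15772.
Length 5: T₁..T₅: k=1: 0+14692+15·21·4=15952; k=2: 14175+10912+15·45·4=27787; k=3: 35100+5332+15·31·4=42292; k=4: 55095+0+15·43·4=57675 → min 15952 | T₂..T₆: k=2: 0+15772+21·45·27=41287; k=3: 29295+8680+21·31·27=55552; k=4: 57288+4644+21·43·27=86313; k=5: 14692+0+21·4·27=16960 → min 16960.
Length 6: T₁..T₆: k=1: 0+16960+15·21·27=25465; k=2: 14175+15772+15·45·27=48172; k=3: 35100+8680+15·31·27=56335; k=4: 55095+4644+15·43·27=77154; k=5: 15952+0+15·4·27=17572 → min 17572.
Optimal order: ((T₁·(T₂·(T₃·(T₄·T₅))))·T₆) with cost 17572.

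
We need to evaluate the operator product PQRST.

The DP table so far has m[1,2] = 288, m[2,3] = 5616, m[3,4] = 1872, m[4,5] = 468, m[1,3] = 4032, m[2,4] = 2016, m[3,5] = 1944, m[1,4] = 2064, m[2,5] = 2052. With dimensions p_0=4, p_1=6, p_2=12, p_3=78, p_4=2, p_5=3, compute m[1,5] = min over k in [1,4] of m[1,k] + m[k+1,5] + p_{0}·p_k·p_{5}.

m[1,5] = min over k∈[1,4] of m[1,k]+m[k+1,5]+p_{0}·p_k·p_{5}.
k=1: 0 + 2052 + 4·6·3 = 2124; k=2: 288 + 1944 + 4·12·3 = 2376; k=3: 4032 + 468 + 4·78·3 = 5436; k=4: 2064 + 0 + 4·2·3 = 2088.
Minimum: 2088 at k=4.

2088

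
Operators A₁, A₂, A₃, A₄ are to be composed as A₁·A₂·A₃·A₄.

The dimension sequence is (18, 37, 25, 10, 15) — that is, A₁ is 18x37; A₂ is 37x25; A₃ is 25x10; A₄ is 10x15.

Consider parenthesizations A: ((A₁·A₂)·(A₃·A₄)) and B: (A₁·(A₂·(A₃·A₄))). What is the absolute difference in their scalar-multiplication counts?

Order A = ((A₁·A₂)·(A₃·A₄)): (A₁·A₂): 18×37 by 37×25 → 18×25, cost 18·37·25 = 16650; (A₃·A₄): 25×10 by 10×15 → 25×15, cost 25·10·15 = 3750; ((A₁·A₂)·(A₃·A₄)): 18×25 by 25×15 → 18×15, cost 18·25·15 = 6750; cumulative 27150. Total 27150.
Order B = (A₁·(A₂·(A₃·A₄))): (A₃·A₄): 25×10 by 10×15 → 25×15, cost 25·10·15 = 3750; (A₂·(A₃·A₄)): 37×25 by 25×15 → 37×15, cost 37·25·15 = 13875; cumulative 17625; (A₁·(A₂·(A₃·A₄))): 18×37 by 37×15 → 18×15, cost 18·37·15 = 9990; cumulative 27615. Total 27615.
Difference: |27150 − 27615| = 465.

465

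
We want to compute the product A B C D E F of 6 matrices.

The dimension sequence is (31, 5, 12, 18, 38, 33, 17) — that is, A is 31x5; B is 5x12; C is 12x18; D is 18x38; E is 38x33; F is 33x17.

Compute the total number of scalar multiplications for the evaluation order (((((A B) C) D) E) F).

(A B): 31×5 by 5×12 → 31×12, cost 31·5·12 = 1860
((A B) C): 31×12 by 12×18 → 31×18, cost 31·12·18 = 6696; cumulative 8556
(((A B) C) D): 31×18 by 18×38 → 31×38, cost 31·18·38 = 21204; cumulative 29760
((((A B) C) D) E): 31×38 by 38×33 → 31×33, cost 31·38·33 = 38874; cumulative 68634
(((((A B) C) D) E) F): 31×33 by 33×17 → 31×17, cost 31·33·17 = 17391; cumulative 86025
Total: 86025 scalar multiplications.

86025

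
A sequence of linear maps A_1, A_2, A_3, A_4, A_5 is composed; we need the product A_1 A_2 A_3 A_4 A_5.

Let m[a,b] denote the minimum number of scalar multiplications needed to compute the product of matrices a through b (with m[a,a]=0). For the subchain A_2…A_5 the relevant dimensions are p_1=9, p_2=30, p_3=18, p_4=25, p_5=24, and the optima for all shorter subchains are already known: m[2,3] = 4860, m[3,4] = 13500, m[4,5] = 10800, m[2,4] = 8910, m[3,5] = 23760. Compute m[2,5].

14310

m[2,5] = min over k∈[2,4] of m[2,k]+m[k+1,5]+p_{1}·p_k·p_{5}.
k=2: 0 + 23760 + 9·30·24 = 30240; k=3: 4860 + 10800 + 9·18·24 = 19548; k=4: 8910 + 0 + 9·25·24 = 14310.
Minimum: 14310 at k=4.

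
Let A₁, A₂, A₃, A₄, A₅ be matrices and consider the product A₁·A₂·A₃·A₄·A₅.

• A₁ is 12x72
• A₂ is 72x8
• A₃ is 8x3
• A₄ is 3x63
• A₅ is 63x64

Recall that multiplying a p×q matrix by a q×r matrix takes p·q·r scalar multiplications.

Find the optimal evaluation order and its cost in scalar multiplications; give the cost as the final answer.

Adjacent pairs: A₁A₂ = 12·72·8 = 6912; A₂A₃ = 72·8·3 = 1728; A₃A₄ = 8·3·63 = 1512; A₄A₅ = 3·63·64 = 12096.
Length 3: A₁..A₃: k=1: 0+1728+12·72·3=4320; k=2: 6912+0+12·8·3=7200 → min 4320 | A₂..A₄: k=2: 0+1512+72·8·63=37800; k=3: 1728+0+72·3·63=15336 → min 15336 | A₃..A₅: k=3: 0+12096+8·3·64=13632; k=4: 1512+0+8·63·64=33768 → min 13632.
Length 4: A₁..A₄: k=1: 0+15336+12·72·63=69768; k=2: 6912+1512+12·8·63=14472; k=3: 4320+0+12·3·63=6588 → min 6588 | A₂..A₅: k=2: 0+13632+72·8·64=50496; k=3: 1728+12096+72·3·64=27648; k=4: 15336+0+72·63·64=305640 → min 27648.
Length 5: A₁..A₅: k=1: 0+27648+12·72·64=82944; k=2: 6912+13632+12·8·64=26688; k=3: 4320+12096+12·3·64=18720; k=4: 6588+0+12·63·64=54972 → min 18720.
Optimal parenthesization: ((A₁·(A₂·A₃))·(A₄·A₅)) with cost 18720.

18720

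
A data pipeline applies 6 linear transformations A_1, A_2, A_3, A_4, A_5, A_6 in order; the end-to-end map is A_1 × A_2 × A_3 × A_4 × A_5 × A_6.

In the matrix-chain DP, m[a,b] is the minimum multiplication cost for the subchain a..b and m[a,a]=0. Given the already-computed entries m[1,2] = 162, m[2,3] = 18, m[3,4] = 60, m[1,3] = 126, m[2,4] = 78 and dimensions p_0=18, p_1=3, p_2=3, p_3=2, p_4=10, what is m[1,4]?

m[1,4] = min over k∈[1,3] of m[1,k]+m[k+1,4]+p_{0}·p_k·p_{4}.
k=1: 0 + 78 + 18·3·10 = 618; k=2: 162 + 60 + 18·3·10 = 762; k=3: 126 + 0 + 18·2·10 = 486.
Minimum: 486 at k=3.

486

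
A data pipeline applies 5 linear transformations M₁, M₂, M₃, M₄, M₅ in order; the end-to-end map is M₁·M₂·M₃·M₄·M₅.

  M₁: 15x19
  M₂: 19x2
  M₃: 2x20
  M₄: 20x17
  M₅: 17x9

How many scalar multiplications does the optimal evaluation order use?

Adjacent pairs: M₁M₂ = 15·19·2 = 570; M₂M₃ = 19·2·20 = 760; M₃M₄ = 2·20·17 = 680; M₄M₅ = 20·17·9 = 3060.
Length 3: M₁..M₃: k=1: 0+760+15·19·20=6460; k=2: 570+0+15·2·20=1170 → min 1170 | M₂..M₄: k=2: 0+680+19·2·17=1326; k=3: 760+0+19·20·17=7220 → min 1326 | M₃..M₅: k=3: 0+3060+2·20·9=3420; k=4: 680+0+2·17·9=986 → min 986.
Length 4: M₁..M₄: k=1: 0+1326+15·19·17=6171; k=2: 570+680+15·2·17=1760; k=3: 1170+0+15·20·17=6270 → min 1760 | M₂..M₅: k=2: 0+986+19·2·9=1328; k=3: 760+3060+19·20·9=7240; k=4: 1326+0+19·17·9=4233 → min 1328.
Length 5: M₁..M₅: k=1: 0+1328+15·19·9=3893; k=2: 570+986+15·2·9=1826; k=3: 1170+3060+15·20·9=6930; k=4: 1760+0+15·17·9=4055 → min 1826.
Optimal order: ((M₁·M₂)·((M₃·M₄)·M₅)) with cost 1826.

1826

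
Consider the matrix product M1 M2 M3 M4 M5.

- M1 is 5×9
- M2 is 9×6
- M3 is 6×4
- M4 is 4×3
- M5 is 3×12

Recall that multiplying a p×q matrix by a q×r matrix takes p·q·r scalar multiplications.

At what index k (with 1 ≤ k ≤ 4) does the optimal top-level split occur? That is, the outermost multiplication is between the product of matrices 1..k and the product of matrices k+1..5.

4

Adjacent pairs: M1M2 = 5·9·6 = 270; M2M3 = 9·6·4 = 216; M3M4 = 6·4·3 = 72; M4M5 = 4·3·12 = 144.
Length 3: M1..M3: k=1: 0+216+5·9·4=396; k=2: 270+0+5·6·4=390 → min 390 | M2..M4: k=2: 0+72+9·6·3=234; k=3: 216+0+9·4·3=324 → min 234 | M3..M5: k=3: 0+144+6·4·12=432; k=4: 72+0+6·3·12=288 → min 288.
Length 4: M1..M4: k=1: 0+234+5·9·3=369; k=2: 270+72+5·6·3=432; k=3: 390+0+5·4·3=450 → min 369 | M2..M5: k=2: 0+288+9·6·12=936; k=3: 216+144+9·4·12=792; k=4: 234+0+9·3·12=558 → min 558.
Top-level splits: k=1: (M1..M1)·(M2..M5) → 0+558+5·9·12 = 1098; k=2: (M1..M2)·(M3..M5) → 270+288+5·6·12 = 918; k=3: (M1..M3)·(M4..M5) → 390+144+5·4·12 = 774; k=4: (M1..M4)·(M5..M5) → 369+0+5·3·12 = 549.
Best split is after M4, i.e. k = 4.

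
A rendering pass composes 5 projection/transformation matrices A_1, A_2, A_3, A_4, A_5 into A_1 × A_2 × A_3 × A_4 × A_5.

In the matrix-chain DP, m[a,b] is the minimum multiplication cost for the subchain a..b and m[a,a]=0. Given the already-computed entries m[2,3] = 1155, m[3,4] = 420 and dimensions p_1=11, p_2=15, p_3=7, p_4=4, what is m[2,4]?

1080

m[2,4] = min over k∈[2,3] of m[2,k]+m[k+1,4]+p_{1}·p_k·p_{4}.
k=2: 0 + 420 + 11·15·4 = 1080; k=3: 1155 + 0 + 11·7·4 = 1463.
Minimum: 1080 at k=2.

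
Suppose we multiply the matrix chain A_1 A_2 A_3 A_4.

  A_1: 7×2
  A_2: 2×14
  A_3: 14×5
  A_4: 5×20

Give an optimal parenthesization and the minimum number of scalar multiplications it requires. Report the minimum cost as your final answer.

620

Adjacent pairs: A_1A_2 = 7·2·14 = 196; A_2A_3 = 2·14·5 = 140; A_3A_4 = 14·5·20 = 1400.
Length 3: A_1..A_3: k=1: 0+140+7·2·5=210; k=2: 196+0+7·14·5=686 → min 210 | A_2..A_4: k=2: 0+1400+2·14·20=1960; k=3: 140+0+2·5·20=340 → min 340.
Length 4: A_1..A_4: k=1: 0+340+7·2·20=620; k=2: 196+1400+7·14·20=3556; k=3: 210+0+7·5·20=910 → min 620.
Optimal parenthesization: (A_1 ((A_2 A_3) A_4)) with cost 620.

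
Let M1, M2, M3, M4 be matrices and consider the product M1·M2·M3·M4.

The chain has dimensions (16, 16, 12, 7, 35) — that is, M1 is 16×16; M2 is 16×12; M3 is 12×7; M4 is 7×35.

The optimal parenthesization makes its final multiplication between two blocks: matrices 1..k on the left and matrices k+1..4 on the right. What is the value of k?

Adjacent pairs: M1M2 = 16·16·12 = 3072; M2M3 = 16·12·7 = 1344; M3M4 = 12·7·35 = 2940.
Length 3: M1..M3: k=1: 0+1344+16·16·7=3136; k=2: 3072+0+16·12·7=4416 → min 3136 | M2..M4: k=2: 0+2940+16·12·35=9660; k=3: 1344+0+16·7·35=5264 → min 5264.
Top-level splits: k=1: (M1..M1)·(M2..M4) → 0+5264+16·16·35 = 14224; k=2: (M1..M2)·(M3..M4) → 3072+2940+16·12·35 = 12732; k=3: (M1..M3)·(M4..M4) → 3136+0+16·7·35 = 7056.
Best split is after M3, i.e. k = 3.

3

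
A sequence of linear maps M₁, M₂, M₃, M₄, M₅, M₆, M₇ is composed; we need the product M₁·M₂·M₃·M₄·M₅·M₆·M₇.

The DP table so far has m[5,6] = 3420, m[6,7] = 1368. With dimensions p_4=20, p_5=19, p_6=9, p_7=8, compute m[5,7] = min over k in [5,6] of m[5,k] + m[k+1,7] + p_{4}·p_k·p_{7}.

4408

m[5,7] = min over k∈[5,6] of m[5,k]+m[k+1,7]+p_{4}·p_k·p_{7}.
k=5: 0 + 1368 + 20·19·8 = 4408; k=6: 3420 + 0 + 20·9·8 = 4860.
Minimum: 4408 at k=5.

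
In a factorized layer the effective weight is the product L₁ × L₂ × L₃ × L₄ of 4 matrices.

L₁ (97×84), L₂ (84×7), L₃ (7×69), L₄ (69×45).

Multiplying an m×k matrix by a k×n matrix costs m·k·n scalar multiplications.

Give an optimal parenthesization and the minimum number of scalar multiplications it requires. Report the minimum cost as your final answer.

Adjacent pairs: L₁L₂ = 97·84·7 = 57036; L₂L₃ = 84·7·69 = 40572; L₃L₄ = 7·69·45 = 21735.
Length 3: L₁..L₃: k=1: 0+40572+97·84·69=602784; k=2: 57036+0+97·7·69=103887 → min 103887 | L₂..L₄: k=2: 0+21735+84·7·45=48195; k=3: 40572+0+84·69·45=301392 → min 48195.
Length 4: L₁..L₄: k=1: 0+48195+97·84·45=414855; k=2: 57036+21735+97·7·45=109326; k=3: 103887+0+97·69·45=405072 → min 109326.
Optimal parenthesization: ((L₁ × L₂) × (L₃ × L₄)) with cost 109326.

109326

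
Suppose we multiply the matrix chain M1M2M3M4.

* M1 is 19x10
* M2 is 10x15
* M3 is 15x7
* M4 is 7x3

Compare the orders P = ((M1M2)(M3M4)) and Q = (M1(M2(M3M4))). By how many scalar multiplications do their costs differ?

Order P = ((M1M2)(M3M4)): (M1M2): 19×10 by 10×15 → 19×15, cost 19·10·15 = 2850; (M3M4): 15×7 by 7×3 → 15×3, cost 15·7·3 = 315; ((M1M2)(M3M4)): 19×15 by 15×3 → 19×3, cost 19·15·3 = 855; cumulative 4020. Total 4020.
Order Q = (M1(M2(M3M4))): (M3M4): 15×7 by 7×3 → 15×3, cost 15·7·3 = 315; (M2(M3M4)): 10×15 by 15×3 → 10×3, cost 10·15·3 = 450; cumulative 765; (M1(M2(M3M4))): 19×10 by 10×3 → 19×3, cost 19·10·3 = 570; cumulative 1335. Total 1335.
Difference: |4020 − 1335| = 2685.

2685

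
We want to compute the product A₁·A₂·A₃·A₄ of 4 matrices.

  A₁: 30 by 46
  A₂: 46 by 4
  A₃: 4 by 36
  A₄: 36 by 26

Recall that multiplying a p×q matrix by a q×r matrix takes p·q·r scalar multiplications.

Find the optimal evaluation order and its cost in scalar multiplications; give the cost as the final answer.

12384

Adjacent pairs: A₁A₂ = 30·46·4 = 5520; A₂A₃ = 46·4·36 = 6624; A₃A₄ = 4·36·26 = 3744.
Length 3: A₁..A₃: k=1: 0+6624+30·46·36=56304; k=2: 5520+0+30·4·36=9840 → min 9840 | A₂..A₄: k=2: 0+3744+46·4·26=8528; k=3: 6624+0+46·36·26=49680 → min 8528.
Length 4: A₁..A₄: k=1: 0+8528+30·46·26=44408; k=2: 5520+3744+30·4·26=12384; k=3: 9840+0+30·36·26=37920 → min 12384.
Optimal parenthesization: ((A₁·A₂)·(A₃·A₄)) with cost 12384.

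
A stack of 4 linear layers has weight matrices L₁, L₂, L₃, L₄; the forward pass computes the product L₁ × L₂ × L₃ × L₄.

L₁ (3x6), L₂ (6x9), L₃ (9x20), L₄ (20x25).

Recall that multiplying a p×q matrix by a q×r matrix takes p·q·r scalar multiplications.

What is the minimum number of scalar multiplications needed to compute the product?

Adjacent pairs: L₁L₂ = 3·6·9 = 162; L₂L₃ = 6·9·20 = 1080; L₃L₄ = 9·20·25 = 4500.
Length 3: L₁..L₃: k=1: 0+1080+3·6·20=1440; k=2: 162+0+3·9·20=702 → min 702 | L₂..L₄: k=2: 0+4500+6·9·25=5850; k=3: 1080+0+6·20·25=4080 → min 4080.
Length 4: L₁..L₄: k=1: 0+4080+3·6·25=4530; k=2: 162+4500+3·9·25=5337; k=3: 702+0+3·20·25=2202 → min 2202.
Optimal order: (((L₁ × L₂) × L₃) × L₄) with cost 2202.

2202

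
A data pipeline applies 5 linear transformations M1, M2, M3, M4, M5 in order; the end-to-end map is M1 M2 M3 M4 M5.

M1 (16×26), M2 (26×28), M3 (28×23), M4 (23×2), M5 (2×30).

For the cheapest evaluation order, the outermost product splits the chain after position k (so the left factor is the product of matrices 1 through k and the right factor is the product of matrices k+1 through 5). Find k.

4

Adjacent pairs: M1M2 = 16·26·28 = 11648; M2M3 = 26·28·23 = 16744; M3M4 = 28·23·2 = 1288; M4M5 = 23·2·30 = 1380.
Length 3: M1..M3: k=1: 0+16744+16·26·23=26312; k=2: 11648+0+16·28·23=21952 → min 21952 | M2..M4: k=2: 0+1288+26·28·2=2744; k=3: 16744+0+26·23·2=17940 → min 2744 | M3..M5: k=3: 0+1380+28·23·30=20700; k=4: 1288+0+28·2·30=2968 → min 2968.
Length 4: M1..M4: k=1: 0+2744+16·26·2=3576; k=2: 11648+1288+16·28·2=13832; k=3: 21952+0+16·23·2=22688 → min 3576 | M2..M5: k=2: 0+2968+26·28·30=24808; k=3: 16744+1380+26·23·30=36064; k=4: 2744+0+26·2·30=4304 → min 4304.
Top-level splits: k=1: (M1..M1)·(M2..M5) → 0+4304+16·26·30 = 16784; k=2: (M1..M2)·(M3..M5) → 11648+2968+16·28·30 = 28056; k=3: (M1..M3)·(M4..M5) → 21952+1380+16·23·30 = 34372; k=4: (M1..M4)·(M5..M5) → 3576+0+16·2·30 = 4536.
Best split is after M4, i.e. k = 4.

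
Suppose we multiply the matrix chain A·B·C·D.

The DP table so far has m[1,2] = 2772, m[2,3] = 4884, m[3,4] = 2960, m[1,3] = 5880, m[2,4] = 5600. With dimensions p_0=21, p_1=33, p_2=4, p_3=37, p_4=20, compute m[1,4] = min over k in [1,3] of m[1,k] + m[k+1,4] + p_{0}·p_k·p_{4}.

m[1,4] = min over k∈[1,3] of m[1,k]+m[k+1,4]+p_{0}·p_k·p_{4}.
k=1: 0 + 5600 + 21·33·20 = 19460; k=2: 2772 + 2960 + 21·4·20 = 7412; k=3: 5880 + 0 + 21·37·20 = 21420.
Minimum: 7412 at k=2.

7412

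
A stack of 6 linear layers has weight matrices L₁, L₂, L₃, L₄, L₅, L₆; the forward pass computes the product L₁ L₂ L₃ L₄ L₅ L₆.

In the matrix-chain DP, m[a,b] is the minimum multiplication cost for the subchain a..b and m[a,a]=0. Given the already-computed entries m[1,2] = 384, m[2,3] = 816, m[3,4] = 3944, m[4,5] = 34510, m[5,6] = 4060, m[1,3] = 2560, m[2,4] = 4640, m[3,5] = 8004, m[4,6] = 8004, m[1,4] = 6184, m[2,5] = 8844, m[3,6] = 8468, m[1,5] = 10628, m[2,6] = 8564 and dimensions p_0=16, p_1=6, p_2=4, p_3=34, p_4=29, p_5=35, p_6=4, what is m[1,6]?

m[1,6] = min over k∈[1,5] of m[1,k]+m[k+1,6]+p_{0}·p_k·p_{6}.
k=1: 0 + 8564 + 16·6·4 = 8948; k=2: 384 + 8468 + 16·4·4 = 9108; k=3: 2560 + 8004 + 16·34·4 = 12740; k=4: 6184 + 4060 + 16·29·4 = 12100; k=5: 10628 + 0 + 16·35·4 = 12868.
Minimum: 8948 at k=1.

8948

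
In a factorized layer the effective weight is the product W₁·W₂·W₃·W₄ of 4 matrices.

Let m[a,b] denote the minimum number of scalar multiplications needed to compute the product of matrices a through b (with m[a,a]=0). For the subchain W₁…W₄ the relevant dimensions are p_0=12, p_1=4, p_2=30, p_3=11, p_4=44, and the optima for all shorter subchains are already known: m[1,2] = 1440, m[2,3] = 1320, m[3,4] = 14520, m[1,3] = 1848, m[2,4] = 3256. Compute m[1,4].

5368

m[1,4] = min over k∈[1,3] of m[1,k]+m[k+1,4]+p_{0}·p_k·p_{4}.
k=1: 0 + 3256 + 12·4·44 = 5368; k=2: 1440 + 14520 + 12·30·44 = 31800; k=3: 1848 + 0 + 12·11·44 = 7656.
Minimum: 5368 at k=1.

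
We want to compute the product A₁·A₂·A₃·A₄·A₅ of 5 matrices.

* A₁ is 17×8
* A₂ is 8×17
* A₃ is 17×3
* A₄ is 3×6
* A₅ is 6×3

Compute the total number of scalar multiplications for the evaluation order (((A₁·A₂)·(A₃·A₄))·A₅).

4658

(A₁·A₂): 17×8 by 8×17 → 17×17, cost 17·8·17 = 2312
(A₃·A₄): 17×3 by 3×6 → 17×6, cost 17·3·6 = 306
((A₁·A₂)·(A₃·A₄)): 17×17 by 17×6 → 17×6, cost 17·17·6 = 1734; cumulative 4352
(((A₁·A₂)·(A₃·A₄))·A₅): 17×6 by 6×3 → 17×3, cost 17·6·3 = 306; cumulative 4658
Total: 4658 scalar multiplications.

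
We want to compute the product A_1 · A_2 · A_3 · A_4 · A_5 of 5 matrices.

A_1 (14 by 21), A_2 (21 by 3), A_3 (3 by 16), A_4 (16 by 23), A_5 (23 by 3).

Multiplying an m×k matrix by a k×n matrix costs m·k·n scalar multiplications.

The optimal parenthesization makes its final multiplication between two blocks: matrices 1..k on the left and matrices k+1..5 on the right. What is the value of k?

Adjacent pairs: A_1A_2 = 14·21·3 = 882; A_2A_3 = 21·3·16 = 1008; A_3A_4 = 3·16·23 = 1104; A_4A_5 = 16·23·3 = 1104.
Length 3: A_1..A_3: k=1: 0+1008+14·21·16=5712; k=2: 882+0+14·3·16=1554 → min 1554 | A_2..A_4: k=2: 0+1104+21·3·23=2553; k=3: 1008+0+21·16·23=8736 → min 2553 | A_3..A_5: k=3: 0+1104+3·16·3=1248; k=4: 1104+0+3·23·3=1311 → min 1248.
Length 4: A_1..A_4: k=1: 0+2553+14·21·23=9315; k=2: 882+1104+14·3·23=2952; k=3: 1554+0+14·16·23=6706 → min 2952 | A_2..A_5: k=2: 0+1248+21·3·3=1437; k=3: 1008+1104+21·16·3=3120; k=4: 2553+0+21·23·3=4002 → min 1437.
Top-level splits: k=1: (A_1..A_1)·(A_2..A_5) → 0+1437+14·21·3 = 2319; k=2: (A_1..A_2)·(A_3..A_5) → 882+1248+14·3·3 = 2256; k=3: (A_1..A_3)·(A_4..A_5) → 1554+1104+14·16·3 = 3330; k=4: (A_1..A_4)·(A_5..A_5) → 2952+0+14·23·3 = 3918.
Best split is after A_2, i.e. k = 2.

2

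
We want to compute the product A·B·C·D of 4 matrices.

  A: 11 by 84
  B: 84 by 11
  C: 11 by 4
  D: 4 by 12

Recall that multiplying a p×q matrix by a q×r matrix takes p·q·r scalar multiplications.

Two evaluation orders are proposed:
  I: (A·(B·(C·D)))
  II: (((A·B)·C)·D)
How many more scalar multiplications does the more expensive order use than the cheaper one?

Order I = (A·(B·(C·D))): (C·D): 11×4 by 4×12 → 11×12, cost 11·4·12 = 528; (B·(C·D)): 84×11 by 11×12 → 84×12, cost 84·11·12 = 11088; cumulative 11616; (A·(B·(C·D))): 11×84 by 84×12 → 11×12, cost 11·84·12 = 11088; cumulative 22704. Total 22704.
Order II = (((A·B)·C)·D): (A·B): 11×84 by 84×11 → 11×11, cost 11·84·11 = 10164; ((A·B)·C): 11×11 by 11×4 → 11×4, cost 11·11·4 = 484; cumulative 10648; (((A·B)·C)·D): 11×4 by 4×12 → 11×12, cost 11·4·12 = 528; cumulative 11176. Total 11176.
Difference: |22704 − 11176| = 11528.

11528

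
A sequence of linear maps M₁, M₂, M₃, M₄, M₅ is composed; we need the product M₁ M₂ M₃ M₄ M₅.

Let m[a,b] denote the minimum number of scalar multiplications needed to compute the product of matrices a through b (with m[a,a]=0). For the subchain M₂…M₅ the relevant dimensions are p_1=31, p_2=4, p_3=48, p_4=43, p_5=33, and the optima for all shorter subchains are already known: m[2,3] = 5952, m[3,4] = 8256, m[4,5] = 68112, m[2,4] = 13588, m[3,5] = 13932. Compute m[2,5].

m[2,5] = min over k∈[2,4] of m[2,k]+m[k+1,5]+p_{1}·p_k·p_{5}.
k=2: 0 + 13932 + 31·4·33 = 18024; k=3: 5952 + 68112 + 31·48·33 = 123168; k=4: 13588 + 0 + 31·43·33 = 57577.
Minimum: 18024 at k=2.

18024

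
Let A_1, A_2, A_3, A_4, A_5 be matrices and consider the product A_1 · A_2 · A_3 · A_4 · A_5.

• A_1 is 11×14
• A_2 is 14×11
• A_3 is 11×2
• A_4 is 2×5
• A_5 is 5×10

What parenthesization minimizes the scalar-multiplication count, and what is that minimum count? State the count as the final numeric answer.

Adjacent pairs: A_1A_2 = 11·14·11 = 1694; A_2A_3 = 14·11·2 = 308; A_3A_4 = 11·2·5 = 110; A_4A_5 = 2·5·10 = 100.
Length 3: A_1..A_3: k=1: 0+308+11·14·2=616; k=2: 1694+0+11·11·2=1936 → min 616 | A_2..A_4: k=2: 0+110+14·11·5=880; k=3: 308+0+14·2·5=448 → min 448 | A_3..A_5: k=3: 0+100+11·2·10=320; k=4: 110+0+11·5·10=660 → min 320.
Length 4: A_1..A_4: k=1: 0+448+11·14·5=1218; k=2: 1694+110+11·11·5=2409; k=3: 616+0+11·2·5=726 → min 726 | A_2..A_5: k=2: 0+320+14·11·10=1860; k=3: 308+100+14·2·10=688; k=4: 448+0+14·5·10=1148 → min 688.
Length 5: A_1..A_5: k=1: 0+688+11·14·10=2228; k=2: 1694+320+11·11·10=3224; k=3: 616+100+11·2·10=936; k=4: 726+0+11·5·10=1276 → min 936.
Optimal parenthesization: ((A_1 · (A_2 · A_3)) · (A_4 · A_5)) with cost 936.

936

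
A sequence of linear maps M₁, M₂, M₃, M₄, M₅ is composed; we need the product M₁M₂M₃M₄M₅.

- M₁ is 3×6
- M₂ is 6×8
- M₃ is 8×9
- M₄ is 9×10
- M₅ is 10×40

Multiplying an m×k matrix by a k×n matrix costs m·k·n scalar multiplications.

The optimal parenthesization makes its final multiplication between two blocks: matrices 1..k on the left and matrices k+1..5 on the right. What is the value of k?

4

Adjacent pairs: M₁M₂ = 3·6·8 = 144; M₂M₃ = 6·8·9 = 432; M₃M₄ = 8·9·10 = 720; M₄M₅ = 9·10·40 = 3600.
Length 3: M₁..M₃: k=1: 0+432+3·6·9=594; k=2: 144+0+3·8·9=360 → min 360 | M₂..M₄: k=2: 0+720+6·8·10=1200; k=3: 432+0+6·9·10=972 → min 972 | M₃..M₅: k=3: 0+3600+8·9·40=6480; k=4: 720+0+8·10·40=3920 → min 3920.
Length 4: M₁..M₄: k=1: 0+972+3·6·10=1152; k=2: 144+720+3·8·10=1104; k=3: 360+0+3·9·10=630 → min 630 | M₂..M₅: k=2: 0+3920+6·8·40=5840; k=3: 432+3600+6·9·40=6192; k=4: 972+0+6·10·40=3372 → min 3372.
Top-level splits: k=1: (M₁..M₁)·(M₂..M₅) → 0+3372+3·6·40 = 4092; k=2: (M₁..M₂)·(M₃..M₅) → 144+3920+3·8·40 = 5024; k=3: (M₁..M₃)·(M₄..M₅) → 360+3600+3·9·40 = 5040; k=4: (M₁..M₄)·(M₅..M₅) → 630+0+3·10·40 = 1830.
Best split is after M₄, i.e. k = 4.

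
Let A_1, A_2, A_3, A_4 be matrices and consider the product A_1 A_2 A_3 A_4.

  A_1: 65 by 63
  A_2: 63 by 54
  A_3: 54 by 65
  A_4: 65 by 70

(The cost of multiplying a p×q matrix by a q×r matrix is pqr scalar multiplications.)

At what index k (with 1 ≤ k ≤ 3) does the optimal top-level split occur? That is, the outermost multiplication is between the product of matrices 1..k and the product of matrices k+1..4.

2

Adjacent pairs: A_1A_2 = 65·63·54 = 221130; A_2A_3 = 63·54·65 = 221130; A_3A_4 = 54·65·70 = 245700.
Length 3: A_1..A_3: k=1: 0+221130+65·63·65=487305; k=2: 221130+0+65·54·65=449280 → min 449280 | A_2..A_4: k=2: 0+245700+63·54·70=483840; k=3: 221130+0+63·65·70=507780 → min 483840.
Top-level splits: k=1: (A_1..A_1)·(A_2..A_4) → 0+483840+65·63·70 = 770490; k=2: (A_1..A_2)·(A_3..A_4) → 221130+245700+65·54·70 = 712530; k=3: (A_1..A_3)·(A_4..A_4) → 449280+0+65·65·70 = 745030.
Best split is after A_2, i.e. k = 2.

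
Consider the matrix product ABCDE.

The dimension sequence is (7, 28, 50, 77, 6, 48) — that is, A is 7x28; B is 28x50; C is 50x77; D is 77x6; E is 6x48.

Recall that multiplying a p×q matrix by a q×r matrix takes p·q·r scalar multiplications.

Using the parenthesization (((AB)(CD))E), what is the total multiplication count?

37016

(AB): 7×28 by 28×50 → 7×50, cost 7·28·50 = 9800
(CD): 50×77 by 77×6 → 50×6, cost 50·77·6 = 23100
((AB)(CD)): 7×50 by 50×6 → 7×6, cost 7·50·6 = 2100; cumulative 35000
(((AB)(CD))E): 7×6 by 6×48 → 7×48, cost 7·6·48 = 2016; cumulative 37016
Total: 37016 scalar multiplications.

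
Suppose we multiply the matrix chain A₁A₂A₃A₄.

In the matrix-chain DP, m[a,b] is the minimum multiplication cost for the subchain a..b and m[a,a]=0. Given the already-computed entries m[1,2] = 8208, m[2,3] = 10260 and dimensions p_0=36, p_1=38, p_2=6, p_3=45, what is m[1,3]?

17928

m[1,3] = min over k∈[1,2] of m[1,k]+m[k+1,3]+p_{0}·p_k·p_{3}.
k=1: 0 + 10260 + 36·38·45 = 71820; k=2: 8208 + 0 + 36·6·45 = 17928.
Minimum: 17928 at k=2.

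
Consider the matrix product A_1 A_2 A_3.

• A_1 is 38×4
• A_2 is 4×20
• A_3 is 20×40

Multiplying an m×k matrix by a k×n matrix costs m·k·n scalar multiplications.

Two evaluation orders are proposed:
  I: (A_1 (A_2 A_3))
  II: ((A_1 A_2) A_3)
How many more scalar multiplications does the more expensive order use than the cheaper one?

24160

Order I = (A_1 (A_2 A_3)): (A_2 A_3): 4×20 by 20×40 → 4×40, cost 4·20·40 = 3200; (A_1 (A_2 A_3)): 38×4 by 4×40 → 38×40, cost 38·4·40 = 6080; cumulative 9280. Total 9280.
Order II = ((A_1 A_2) A_3): (A_1 A_2): 38×4 by 4×20 → 38×20, cost 38·4·20 = 3040; ((A_1 A_2) A_3): 38×20 by 20×40 → 38×40, cost 38·20·40 = 30400; cumulative 33440. Total 33440.
Difference: |9280 − 33440| = 24160.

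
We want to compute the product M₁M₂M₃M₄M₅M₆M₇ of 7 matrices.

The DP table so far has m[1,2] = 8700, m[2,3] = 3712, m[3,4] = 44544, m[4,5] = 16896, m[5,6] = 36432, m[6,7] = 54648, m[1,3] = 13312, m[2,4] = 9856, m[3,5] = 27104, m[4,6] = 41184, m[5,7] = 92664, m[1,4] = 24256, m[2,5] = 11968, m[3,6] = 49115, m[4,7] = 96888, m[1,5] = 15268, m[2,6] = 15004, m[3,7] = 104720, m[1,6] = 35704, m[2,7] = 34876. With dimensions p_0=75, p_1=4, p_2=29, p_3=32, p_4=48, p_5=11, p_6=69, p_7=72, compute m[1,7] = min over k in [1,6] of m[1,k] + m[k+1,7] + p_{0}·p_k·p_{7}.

m[1,7] = min over k∈[1,6] of m[1,k]+m[k+1,7]+p_{0}·p_k·p_{7}.
k=1: 0 + 34876 + 75·4·72 = 56476; k=2: 8700 + 104720 + 75·29·72 = 270020; k=3: 13312 + 96888 + 75·32·72 = 283000; k=4: 24256 + 92664 + 75·48·72 = 376120; k=5: 15268 + 54648 + 75·11·72 = 129316; k=6: 35704 + 0 + 75·69·72 = 408304.
Minimum: 56476 at k=1.

56476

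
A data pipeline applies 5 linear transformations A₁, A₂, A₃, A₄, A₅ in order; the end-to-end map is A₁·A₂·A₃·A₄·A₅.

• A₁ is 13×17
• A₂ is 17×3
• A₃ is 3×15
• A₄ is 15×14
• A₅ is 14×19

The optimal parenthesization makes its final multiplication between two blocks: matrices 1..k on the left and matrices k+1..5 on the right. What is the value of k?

Adjacent pairs: A₁A₂ = 13·17·3 = 663; A₂A₃ = 17·3·15 = 765; A₃A₄ = 3·15·14 = 630; A₄A₅ = 15·14·19 = 3990.
Length 3: A₁..A₃: k=1: 0+765+13·17·15=4080; k=2: 663+0+13·3·15=1248 → min 1248 | A₂..A₄: k=2: 0+630+17·3·14=1344; k=3: 765+0+17·15·14=4335 → min 1344 | A₃..A₅: k=3: 0+3990+3·15·19=4845; k=4: 630+0+3·14·19=1428 → min 1428.
Length 4: A₁..A₄: k=1: 0+1344+13·17·14=4438; k=2: 663+630+13·3·14=1839; k=3: 1248+0+13·15·14=3978 → min 1839 | A₂..A₅: k=2: 0+1428+17·3·19=2397; k=3: 765+3990+17·15·19=9600; k=4: 1344+0+17·14·19=5866 → min 2397.
Top-level splits: k=1: (A₁..A₁)·(A₂..A₅) → 0+2397+13·17·19 = 6596; k=2: (A₁..A₂)·(A₃..A₅) → 663+1428+13·3·19 = 2832; k=3: (A₁..A₃)·(A₄..A₅) → 1248+3990+13·15·19 = 8943; k=4: (A₁..A₄)·(A₅..A₅) → 1839+0+13·14·19 = 5297.
Best split is after A₂, i.e. k = 2.

2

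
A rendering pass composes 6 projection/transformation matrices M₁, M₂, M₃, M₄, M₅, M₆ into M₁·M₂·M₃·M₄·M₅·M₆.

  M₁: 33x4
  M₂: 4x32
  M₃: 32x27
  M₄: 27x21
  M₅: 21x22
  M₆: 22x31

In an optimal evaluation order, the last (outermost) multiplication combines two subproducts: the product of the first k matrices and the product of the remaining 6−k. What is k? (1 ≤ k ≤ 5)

Adjacent pairs: M₁M₂ = 33·4·32 = 4224; M₂M₃ = 4·32·27 = 3456; M₃M₄ = 32·27·21 = 18144; M₄M₅ = 27·21·22 = 12474; M₅M₆ = 21·22·31 = 14322.
Length 3: M₁..M₃: k=1: 0+3456+33·4·27=7020; k=2: 4224+0+33·32·27=32736 → min 7020 | M₂..M₄: k=2: 0+18144+4·32·21=20832; k=3: 3456+0+4·27·21=5724 → min 5724 | M₃..M₅: k=3: 0+12474+32·27·22=31482; k=4: 18144+0+32·21·22=32928 → min 31482 | M₄..M₆: k=4: 0+14322+27·21·31=31899; k=5: 12474+0+27·22·31=30888 → min 30888.
Length 4: M₁..M₄: k=1: 0+5724+33·4·21=8496; k=2: 4224+18144+33·32·21=44544; k=3: 7020+0+33·27·21=25731 → min 8496 | M₂..M₅: k=2: 0+31482+4·32·22=34298; k=3: 3456+12474+4·27·22=18306; k=4: 5724+0+4·21·22=7572 → min 7572 | M₃..M₆: k=3: 0+30888+32·27·31=57672; k=4: 18144+14322+32·21·31=53298; k=5: 31482+0+32·22·31=53306 → min 53298.
Length 5: M₁..M₅: k=1: 0+7572+33·4·22=10476; k=2: 4224+31482+33·32·22=58938; k=3: 7020+12474+33·27·22=39096; k=4: 8496+0+33·21·22=23742 → min 10476 | M₂..M₆: k=2: 0+53298+4·32·31=57266; k=3: 3456+30888+4·27·31=37692; k=4: 5724+14322+4·21·31=22650; k=5: 7572+0+4·22·31=10300 → min 10300.
Top-level splits: k=1: (M₁..M₁)·(M₂..M₆) → 0+10300+33·4·31 = 14392; k=2: (M₁..M₂)·(M₃..M₆) → 4224+53298+33·32·31 = 90258; k=3: (M₁..M₃)·(M₄..M₆) → 7020+30888+33·27·31 = 65529; k=4: (M₁..M₄)·(M₅..M₆) → 8496+14322+33·21·31 = 44301; k=5: (M₁..M₅)·(M₆..M₆) → 10476+0+33·22·31 = 32982.
Best split is after M₁, i.e. k = 1.

1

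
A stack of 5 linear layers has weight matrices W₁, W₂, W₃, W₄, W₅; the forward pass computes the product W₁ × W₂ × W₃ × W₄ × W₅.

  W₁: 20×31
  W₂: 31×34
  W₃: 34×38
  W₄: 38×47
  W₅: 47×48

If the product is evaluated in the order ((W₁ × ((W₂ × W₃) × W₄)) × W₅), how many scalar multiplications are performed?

169678

(W₂ × W₃): 31×34 by 34×38 → 31×38, cost 31·34·38 = 40052
((W₂ × W₃) × W₄): 31×38 by 38×47 → 31×47, cost 31·38·47 = 55366; cumulative 95418
(W₁ × ((W₂ × W₃) × W₄)): 20×31 by 31×47 → 20×47, cost 20·31·47 = 29140; cumulative 124558
((W₁ × ((W₂ × W₃) × W₄)) × W₅): 20×47 by 47×48 → 20×48, cost 20·47·48 = 45120; cumulative 169678
Total: 169678 scalar multiplications.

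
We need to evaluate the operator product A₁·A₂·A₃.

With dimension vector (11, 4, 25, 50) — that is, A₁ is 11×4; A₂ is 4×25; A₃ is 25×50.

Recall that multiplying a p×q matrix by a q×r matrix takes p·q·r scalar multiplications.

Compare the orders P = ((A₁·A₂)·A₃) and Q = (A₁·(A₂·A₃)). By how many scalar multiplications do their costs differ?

Order P = ((A₁·A₂)·A₃): (A₁·A₂): 11×4 by 4×25 → 11×25, cost 11·4·25 = 1100; ((A₁·A₂)·A₃): 11×25 by 25×50 → 11×50, cost 11·25·50 = 13750; cumulative 14850. Total 14850.
Order Q = (A₁·(A₂·A₃)): (A₂·A₃): 4×25 by 25×50 → 4×50, cost 4·25·50 = 5000; (A₁·(A₂·A₃)): 11×4 by 4×50 → 11×50, cost 11·4·50 = 2200; cumulative 7200. Total 7200.
Difference: |14850 − 7200| = 7650.

7650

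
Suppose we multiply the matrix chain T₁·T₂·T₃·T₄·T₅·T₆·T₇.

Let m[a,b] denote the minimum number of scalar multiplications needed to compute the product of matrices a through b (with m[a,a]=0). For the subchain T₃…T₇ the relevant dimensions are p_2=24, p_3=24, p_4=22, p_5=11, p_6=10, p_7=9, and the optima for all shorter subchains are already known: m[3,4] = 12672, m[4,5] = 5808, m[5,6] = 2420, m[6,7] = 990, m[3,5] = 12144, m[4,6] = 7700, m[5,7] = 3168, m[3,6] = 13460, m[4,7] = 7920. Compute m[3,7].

13104

m[3,7] = min over k∈[3,6] of m[3,k]+m[k+1,7]+p_{2}·p_k·p_{7}.
k=3: 0 + 7920 + 24·24·9 = 13104; k=4: 12672 + 3168 + 24·22·9 = 20592; k=5: 12144 + 990 + 24·11·9 = 15510; k=6: 13460 + 0 + 24·10·9 = 15620.
Minimum: 13104 at k=3.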